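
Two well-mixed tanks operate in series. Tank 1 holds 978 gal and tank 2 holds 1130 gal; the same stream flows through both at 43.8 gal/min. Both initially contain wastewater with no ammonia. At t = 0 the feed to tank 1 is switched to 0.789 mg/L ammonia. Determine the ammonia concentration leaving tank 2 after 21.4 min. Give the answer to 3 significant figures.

0.177 mg/L

Each tank obeys Vᵢ dCᵢ/dt = Q(Cᵢ₋₁ − Cᵢ), so τᵢ = Vᵢ/Q.
τ₁ = 978/43.8 = 22.329 min; τ₂ = 1130/43.8 = 25.799 min.
Tank 1: C₁ = C_in(1 − e^(−t/τ₁)). Tank 2 (τ₁ ≠ τ₂): C₂ = C_in[1 − (τ₁ e^(−t/τ₁) − τ₂ e^(−t/τ₂))/(τ₁ − τ₂)].
At t = 21.4: e^(−t/τ₁) = 0.38350, e^(−t/τ₂) = 0.43627.
C₂ = 0.789·[1 − (22.329·0.38350 − 25.799·0.43627)/(-3.4703)] = 0.789·0.22420 = 0.17689 mg/L.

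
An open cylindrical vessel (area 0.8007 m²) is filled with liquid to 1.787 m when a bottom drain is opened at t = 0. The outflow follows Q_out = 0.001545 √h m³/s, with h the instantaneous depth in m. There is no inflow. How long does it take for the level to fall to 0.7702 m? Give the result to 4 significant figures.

475.9 s

With no inflow, A dh/dt = −0.001545 √h.
∫ h^(−1/2) dh = −(0.001545/A) ∫ dt, giving 2√h = 2√h₀ − (0.001545/A) t.
t = 2A(√h₀ − √h)/0.001545 = 2·0.8007·(√1.787 − √0.7702)/0.001545
  = 1.60140 × (1.33679 − 0.877610) / 0.001545 = 475.939 s.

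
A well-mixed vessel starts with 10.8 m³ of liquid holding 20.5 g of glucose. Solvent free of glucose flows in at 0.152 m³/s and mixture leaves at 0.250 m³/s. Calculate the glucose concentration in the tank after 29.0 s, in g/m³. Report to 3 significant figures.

Let m(t) be the amount of glucose. Volume: V(t) = V₀ + (Q_in − Q_out) t = 10.8 − 0.098000 t; V(29.0) = 7.9580 m³.
Solute balance: dm/dt = 0 − Q_out C = −Q_out m/V(t).
dm/m = −Q_out dt/(V₀ − 0.098000 t); integrating gives ln(m/m₀) = −(Q_out/(Q_in−Q_out)) ln(V/V₀).
m = m₀ (V₀/V)^(Q_out/(Q_in−Q_out)) = 20.5 × (10.8/7.9580)^(-2.5510) = 9.4067 g.
C = m/V = 9.4067/7.9580 = 1.1820 g/m³.

1.18 g/m³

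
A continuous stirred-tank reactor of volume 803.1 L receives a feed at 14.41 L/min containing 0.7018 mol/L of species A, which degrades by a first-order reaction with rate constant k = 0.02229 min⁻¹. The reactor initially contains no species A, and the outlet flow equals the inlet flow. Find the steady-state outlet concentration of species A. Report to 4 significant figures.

V dC/dt = Q(C_in − C) − k V C.
Steady state (dC/dt = 0): C_ss = Q C_in/(Q + kV) = C_in/(1 + kV/Q).
C_ss = 14.41·0.7018/(14.41 + 0.02229·803.1) = 10.1129/32.3111 = 0.312987 mol/L.

0.3130 mol/L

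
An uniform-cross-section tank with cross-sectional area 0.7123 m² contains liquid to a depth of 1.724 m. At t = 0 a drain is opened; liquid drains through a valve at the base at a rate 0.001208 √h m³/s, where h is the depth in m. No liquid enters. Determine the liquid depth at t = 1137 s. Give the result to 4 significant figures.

With no inflow, A dh/dt = −0.001208 √h.
∫ h^(−1/2) dh = −(0.001208/A) ∫ dt, giving 2√h = 2√h₀ − (0.001208/A) t.
√h = √1.724 − 0.001208·1137/(2·0.7123) = 1.31301 − 0.964127 = 0.348884.
h = 0.348884² = 0.121720 m.

0.1217 m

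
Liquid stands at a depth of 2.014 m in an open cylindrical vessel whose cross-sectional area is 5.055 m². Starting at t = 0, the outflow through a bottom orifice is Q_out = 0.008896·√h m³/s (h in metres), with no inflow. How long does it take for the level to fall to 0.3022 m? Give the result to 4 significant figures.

988.1 s

A dh/dt = −Q_out = −0.008896 √h.
This is separable: 2 d(√h)/dt = −0.008896/A, so √h = √h₀ − (0.008896/(2A)) t.
t = 2A(√h₀ − √h)/0.008896 = 2·5.055·(√2.014 − √0.3022)/0.008896
  = 10.1100 × (1.41915 − 0.549727) / 0.008896 = 988.075 s.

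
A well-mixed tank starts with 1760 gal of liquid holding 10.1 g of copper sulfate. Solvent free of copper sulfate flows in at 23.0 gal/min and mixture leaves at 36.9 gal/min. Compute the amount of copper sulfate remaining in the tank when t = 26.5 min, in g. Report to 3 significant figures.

5.41 g

Let m(t) be the amount of copper sulfate. Volume: V(t) = V₀ + (Q_in − Q_out) t = 1760 − 13.900 t; V(26.5) = 1391.7 gal.
Solute balance: dm/dt = 0 − Q_out C = −Q_out m/V(t).
Separate: dm/m = −Q_out dt/V(t) ⇒ ln(m/m₀) = −(Q_out/(Q_in−Q_out)) ln(V/V₀).
m = m₀ (V₀/V)^(Q_out/(Q_in−Q_out)) = 10.1 × (1760/1391.7)^(-2.6547) = 5.4149 g.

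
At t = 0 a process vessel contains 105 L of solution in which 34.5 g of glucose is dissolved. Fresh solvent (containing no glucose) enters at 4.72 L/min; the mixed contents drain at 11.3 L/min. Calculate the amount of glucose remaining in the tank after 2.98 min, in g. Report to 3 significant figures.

24.2 g

Let m(t) be the amount of glucose. Volume: V(t) = V₀ + (Q_in − Q_out) t = 105 − 6.5800 t; V(2.98) = 85.392 L.
Solute balance: dm/dt = 0 − Q_out C = −Q_out m/V(t).
dm/m = −Q_out dt/(V₀ − 6.5800 t); integrating gives ln(m/m₀) = −(Q_out/(Q_in−Q_out)) ln(V/V₀).
m = m₀ (V₀/V)^(Q_out/(Q_in−Q_out)) = 34.5 × (105/85.392)^(-1.7173) = 24.191 g.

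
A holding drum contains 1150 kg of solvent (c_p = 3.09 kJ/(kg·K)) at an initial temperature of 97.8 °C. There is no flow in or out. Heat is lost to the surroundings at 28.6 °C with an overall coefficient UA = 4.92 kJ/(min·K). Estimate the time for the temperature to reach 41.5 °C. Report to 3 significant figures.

Lumped-capacitance energy balance: M c_p dT/dt = UA(T_amb − T).
τ = M c_p/UA = 722.26 min; T_ss = T_amb = 28.600 °C.
T(t) = T_ss + (T₀ − T_ss)e^(−t/τ); set T = 41.5:
t = −τ ln[(T − T_ss)/(T₀ − T_ss)] = −722.26 · ln(0.18642) = 1213.2 min.

1210 min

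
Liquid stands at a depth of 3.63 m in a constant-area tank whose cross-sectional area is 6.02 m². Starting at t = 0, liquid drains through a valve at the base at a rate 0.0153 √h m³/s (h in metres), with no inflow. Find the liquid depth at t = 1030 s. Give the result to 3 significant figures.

A dh/dt = −Q_out = −0.0153 √h.
∫ h^(−1/2) dh = −(0.0153/A) ∫ dt, giving 2√h = 2√h₀ − (0.0153/A) t.
√h = √3.63 − 0.0153·1030/(2·6.02) = 1.9053 − 1.3089 = 0.59637.
h = 0.59637² = 0.35566 m.

0.356 m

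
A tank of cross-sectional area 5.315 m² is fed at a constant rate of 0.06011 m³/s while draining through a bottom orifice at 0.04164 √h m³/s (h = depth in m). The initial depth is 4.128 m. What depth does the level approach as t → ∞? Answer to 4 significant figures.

A dh/dt = Q_in − 0.04164 √h. Steady state requires inflow = outflow:
Q_in = 0.04164 √h_ss ⇒ √h_ss = 0.06011/0.04164 = 1.44356.
h_ss = 1.44356² = 2.08388 m. (Since h₀ = 4.128 m > h_ss, the level will fall toward this value.)

2.084 m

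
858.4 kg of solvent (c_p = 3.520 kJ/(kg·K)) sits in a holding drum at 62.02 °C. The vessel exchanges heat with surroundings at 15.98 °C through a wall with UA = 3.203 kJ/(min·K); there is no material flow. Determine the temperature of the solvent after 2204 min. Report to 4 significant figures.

Lumped-capacitance energy balance: M c_p dT/dt = UA(T_amb − T).
dT/dt = (T_ss − T)/τ with T_ss = T_amb = 15.9800 °C, τ = M c_p/UA = 858.4·3.520/3.203 = 943.356 min.
This is linear first-order; T(t) = T_ss + (T₀ − T_ss) e^(−t/τ).
T(2204) = 15.9800 + (46.0400)·0.0966808 = 20.4312 °C.

20.43 °C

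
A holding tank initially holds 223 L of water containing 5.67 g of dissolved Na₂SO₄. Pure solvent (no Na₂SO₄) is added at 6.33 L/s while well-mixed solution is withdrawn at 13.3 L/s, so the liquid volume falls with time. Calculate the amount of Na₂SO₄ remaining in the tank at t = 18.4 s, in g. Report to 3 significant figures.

Total volume: dV/dt = Q_in − Q_out = -6.9700 L/s, so V(t) = 223 − 6.9700 t and V(18.4) = 94.752 L.
Species balance (pure solvent in): dm/dt = −Q_out · m/V(t).
Separate: dm/m = −Q_out dt/V(t) ⇒ ln(m/m₀) = −(Q_out/(Q_in−Q_out)) ln(V/V₀).
m = m₀ (V₀/V)^(Q_out/(Q_in−Q_out)) = 5.67 × (223/94.752)^(-1.9082) = 1.1073 g.

1.11 g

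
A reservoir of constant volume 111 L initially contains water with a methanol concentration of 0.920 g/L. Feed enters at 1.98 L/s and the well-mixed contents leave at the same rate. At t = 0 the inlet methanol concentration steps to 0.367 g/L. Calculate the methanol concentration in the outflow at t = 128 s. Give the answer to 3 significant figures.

Unsteady species balance (constant V, well mixed): V dC/dt = Q(C_in − C).
Time constant τ = V/Q = 111/1.98 = 56.061 s.
Solution: C(t) = C_in + (C₀ − C_in) e^(−t/τ).
C(128) = 0.367 + (0.920 − 0.367)·e^(−128/56.061) = 0.367 + (0.55300)·0.10195 = 0.42338 g/L.

0.423 g/L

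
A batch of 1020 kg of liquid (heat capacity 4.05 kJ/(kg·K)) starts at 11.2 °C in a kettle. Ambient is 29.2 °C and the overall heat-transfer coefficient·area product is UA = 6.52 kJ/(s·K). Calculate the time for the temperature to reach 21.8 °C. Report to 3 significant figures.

563 s

M c_p dT/dt = −UA(T − T_amb).
τ = M c_p/UA = 633.59 s; T_ss = T_amb = 29.200 °C.
T(t) = T_ss + (T₀ − T_ss)e^(−t/τ); set T = 21.8:
t = −τ ln[(T − T_ss)/(T₀ − T_ss)] = −633.59 · ln(0.41111) = 563.19 s.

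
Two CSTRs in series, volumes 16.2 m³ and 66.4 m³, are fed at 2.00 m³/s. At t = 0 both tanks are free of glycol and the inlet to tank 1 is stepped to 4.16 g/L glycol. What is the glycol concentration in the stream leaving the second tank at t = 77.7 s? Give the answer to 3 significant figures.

3.63 g/L

Each tank obeys Vᵢ dCᵢ/dt = Q(Cᵢ₋₁ − Cᵢ), so τᵢ = Vᵢ/Q.
τ₁ = 16.2/2.00 = 8.1000 s; τ₂ = 66.4/2.00 = 33.200 s.
Solving the cascade with C₁(0)=C₂(0)=0 gives C₂(t) = C_in[1 − (τ₁ e^(−t/τ₁) − τ₂ e^(−t/τ₂))/(τ₁ − τ₂)].
At t = 77.7: e^(−t/τ₁) = 6.8232e-05, e^(−t/τ₂) = 0.096293.
C₂ = 4.16·[1 − (8.1000·6.8232e-05 − 33.200·0.096293)/(-25.100)] = 4.16·0.87265 = 3.6302 g/L.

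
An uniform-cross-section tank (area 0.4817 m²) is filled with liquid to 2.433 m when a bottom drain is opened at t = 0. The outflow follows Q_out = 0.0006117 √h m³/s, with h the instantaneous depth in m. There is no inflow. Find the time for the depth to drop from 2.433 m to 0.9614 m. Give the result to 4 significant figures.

912.4 s

Accumulation of liquid (constant cross-section A): A dh/dt = −0.0006117 √h.
∫ h^(−1/2) dh = −(0.0006117/A) ∫ dt, giving 2√h = 2√h₀ − (0.0006117/A) t.
t = 2A(√h₀ − √h)/0.0006117 = 2·0.4817·(√2.433 − √0.9614)/0.0006117
  = 0.963400 × (1.55981 − 0.980510) / 0.0006117 = 912.368 s.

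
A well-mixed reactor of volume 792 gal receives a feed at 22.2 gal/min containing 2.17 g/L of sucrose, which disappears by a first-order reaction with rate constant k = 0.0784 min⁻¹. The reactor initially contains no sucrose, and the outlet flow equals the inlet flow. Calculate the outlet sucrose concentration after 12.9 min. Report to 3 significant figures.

Species balance: V dC/dt = Q C_in − Q C − k V C.
This is linear with rate a = Q/V + k = 0.10643 min⁻¹.
C_ss = Q C_in/(Q + kV) = 0.57151 g/L; C(t) = C_ss + (C₀ − C_ss) e^(−a t).
C(12.9) = 0.57151 + (-0.57151)·e^(−0.10643·12.9) = 0.57151 + (-0.57151)·0.25336 = 0.42671 g/L.

0.427 g/L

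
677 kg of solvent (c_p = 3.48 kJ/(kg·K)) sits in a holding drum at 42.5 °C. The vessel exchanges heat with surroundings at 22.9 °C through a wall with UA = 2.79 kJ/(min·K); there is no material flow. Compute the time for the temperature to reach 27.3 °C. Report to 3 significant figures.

1260 min

Lumped-capacitance energy balance: M c_p dT/dt = UA(T_amb − T).
τ = M c_p/UA = 844.43 min; T_ss = T_amb = 22.900 °C.
T(t) = T_ss + (T₀ − T_ss)e^(−t/τ); set T = 27.3:
t = −τ ln[(T − T_ss)/(T₀ − T_ss)] = −844.43 · ln(0.22449) = 1261.5 min.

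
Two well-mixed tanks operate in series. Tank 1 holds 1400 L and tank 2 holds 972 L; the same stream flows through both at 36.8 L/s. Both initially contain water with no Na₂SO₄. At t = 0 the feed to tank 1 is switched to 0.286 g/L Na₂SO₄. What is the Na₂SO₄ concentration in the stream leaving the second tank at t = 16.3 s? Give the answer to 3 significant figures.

0.0269 g/L

Each tank obeys Vᵢ dCᵢ/dt = Q(Cᵢ₋₁ − Cᵢ), so τᵢ = Vᵢ/Q.
τ₁ = 1400/36.8 = 38.043 s; τ₂ = 972/36.8 = 26.413 s.
Solving the cascade with C₁(0)=C₂(0)=0 gives C₂(t) = C_in[1 − (τ₁ e^(−t/τ₁) − τ₂ e^(−t/τ₂))/(τ₁ − τ₂)].
At t = 16.3: e^(−t/τ₁) = 0.65151, e^(−t/τ₂) = 0.53950.
C₂ = 0.286·[1 − (38.043·0.65151 − 26.413·0.53950)/(11.630)] = 0.286·0.094092 = 0.026910 g/L.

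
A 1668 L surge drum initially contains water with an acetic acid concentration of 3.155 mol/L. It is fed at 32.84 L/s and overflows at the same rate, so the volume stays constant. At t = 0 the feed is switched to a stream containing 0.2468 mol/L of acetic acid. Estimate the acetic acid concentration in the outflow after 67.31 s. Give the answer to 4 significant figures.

1.020 mol/L

Unsteady species balance (constant V, well mixed): V dC/dt = Q(C_in − C).
Time constant τ = V/Q = 1668/32.84 = 50.7917 s.
Integrating: C(t) = C_in + (C₀ − C_in) e^(−t/τ).
C(67.31) = 0.2468 + (3.155 − 0.2468)·e^(−67.31/50.7917) = 0.2468 + (2.90820)·0.265746 = 1.01964 mol/L.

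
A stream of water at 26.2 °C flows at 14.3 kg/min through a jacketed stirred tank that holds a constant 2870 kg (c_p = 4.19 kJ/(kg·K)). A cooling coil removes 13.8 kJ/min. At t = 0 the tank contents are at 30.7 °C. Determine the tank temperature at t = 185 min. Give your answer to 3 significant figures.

27.9 °C

M c_p dT/dt = ṁ c_p (T_in − T) − Q̇.
τ = M/ṁ = 200.70 min; T_ss = T_in − Q̇/(ṁ c_p) = 26.2 − 13.8/(14.3·4.19) = 25.970 °C.
Integrating: T(t) = T_ss + (T₀ − T_ss) e^(−t/τ).
T(185) = 25.970 + (4.7303)·e^(−185/200.70) = 25.970 + (4.7303)·0.39781 = 27.851 °C.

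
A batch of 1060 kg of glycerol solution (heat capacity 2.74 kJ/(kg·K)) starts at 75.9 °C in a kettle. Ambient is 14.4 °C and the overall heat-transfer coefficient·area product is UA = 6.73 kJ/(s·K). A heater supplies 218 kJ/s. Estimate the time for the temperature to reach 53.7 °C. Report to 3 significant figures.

M c_p dT/dt = −UA(T − T_amb) + Q̇.
τ = M c_p/UA = 431.56 s; T_ss = T_amb + Q̇/UA = 14.4 + 218/6.73 = 46.792 °C.
T(t) = T_ss + (T₀ − T_ss)e^(−t/τ); set T = 53.7:
t = −τ ln[(T − T_ss)/(T₀ − T_ss)] = −431.56 · ln(0.23732) = 620.74 s.

621 s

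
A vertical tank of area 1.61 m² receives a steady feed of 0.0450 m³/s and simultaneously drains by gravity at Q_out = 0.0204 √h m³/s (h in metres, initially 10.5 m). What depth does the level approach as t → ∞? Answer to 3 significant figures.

4.87 m

Accumulation of liquid (constant cross-section A): A dh/dt = Q_in − 0.0204 √h. At steady state dh/dt = 0:
Q_in = 0.0204 √h_ss ⇒ √h_ss = 0.0450/0.0204 = 2.2059.
h_ss = 2.2059² = 4.8659 m. (Since h₀ = 10.5 m > h_ss, the level will fall toward this value.)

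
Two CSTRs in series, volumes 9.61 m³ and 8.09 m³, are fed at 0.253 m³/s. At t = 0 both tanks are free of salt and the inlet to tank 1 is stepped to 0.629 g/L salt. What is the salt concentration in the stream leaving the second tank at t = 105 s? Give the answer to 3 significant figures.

Time constants: τᵢ = Vᵢ/Q for each well-mixed tank.
τ₁ = 9.61/0.253 = 37.984 s; τ₂ = 8.09/0.253 = 31.976 s.
Solving the cascade with C₁(0)=C₂(0)=0 gives C₂(t) = C_in[1 − (τ₁ e^(−t/τ₁) − τ₂ e^(−t/τ₂))/(τ₁ − τ₂)].
At t = 105: e^(−t/τ₁) = 0.063020, e^(−t/τ₂) = 0.037490.
C₂ = 0.629·[1 − (37.984·0.063020 − 31.976·0.037490)/(6.0079)] = 0.629·0.80110 = 0.50389 g/L.

0.504 g/L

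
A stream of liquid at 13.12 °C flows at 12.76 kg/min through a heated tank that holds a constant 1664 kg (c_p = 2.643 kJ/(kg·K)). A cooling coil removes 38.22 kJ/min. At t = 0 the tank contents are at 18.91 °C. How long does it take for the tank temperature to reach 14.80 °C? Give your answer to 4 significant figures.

117.4 min

M c_p dT/dt = ṁ c_p (T_in − T) − Q̇.
τ = M/ṁ = 130.408 min; T_ss = T_in − Q̇/(ṁ c_p) = 11.9867 °C.
T(t) = T_ss + (T₀ − T_ss) e^(−t/τ). Set T = 14.80:
e^(−t/τ) = (14.80 − 11.9867)/(18.91 − 11.9867) = 0.406352
t = −130.408 · ln(0.406352) = 117.437 min.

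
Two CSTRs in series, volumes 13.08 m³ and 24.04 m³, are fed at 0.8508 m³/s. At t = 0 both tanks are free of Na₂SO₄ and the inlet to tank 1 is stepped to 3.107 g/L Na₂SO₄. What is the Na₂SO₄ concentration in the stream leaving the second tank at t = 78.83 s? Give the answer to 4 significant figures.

Each tank obeys Vᵢ dCᵢ/dt = Q(Cᵢ₋₁ − Cᵢ), so τᵢ = Vᵢ/Q.
τ₁ = 13.08/0.8508 = 15.3738 s; τ₂ = 24.04/0.8508 = 28.2558 s.
Solving the cascade with C₁(0)=C₂(0)=0 gives C₂(t) = C_in[1 − (τ₁ e^(−t/τ₁) − τ₂ e^(−t/τ₂))/(τ₁ − τ₂)].
At t = 78.83: e^(−t/τ₁) = 0.00593098, e^(−t/τ₂) = 0.0614290.
C₂ = 3.107·[1 − (15.3738·0.00593098 − 28.2558·0.0614290)/(-12.8820)] = 3.107·0.872338 = 2.71035 g/L.

2.710 g/L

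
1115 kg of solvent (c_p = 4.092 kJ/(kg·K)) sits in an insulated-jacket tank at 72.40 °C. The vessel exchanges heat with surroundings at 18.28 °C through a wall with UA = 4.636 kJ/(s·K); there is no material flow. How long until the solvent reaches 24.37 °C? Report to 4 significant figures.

2150 s

Lumped-capacitance energy balance: M c_p dT/dt = UA(T_amb − T).
τ = M c_p/UA = 984.163 s; T_ss = T_amb = 18.2800 °C.
T(t) = T_ss + (T₀ − T_ss)e^(−t/τ); set T = 24.37:
t = −τ ln[(T − T_ss)/(T₀ − T_ss)] = −984.163 · ln(0.112528) = 2149.96 s.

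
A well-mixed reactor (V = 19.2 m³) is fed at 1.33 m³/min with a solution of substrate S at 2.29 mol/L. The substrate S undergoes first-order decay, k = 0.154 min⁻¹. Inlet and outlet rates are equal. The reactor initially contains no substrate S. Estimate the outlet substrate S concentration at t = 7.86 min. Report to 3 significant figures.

V dC/dt = Q(C_in − C) − k V C.
dC/dt = (Q/V) C_in − (Q/V + k) C; effective rate a = Q/V + k = 0.069271 + 0.154 = 0.22327 min⁻¹.
C_ss = Q C_in/(Q + kV) = 0.71048 mol/L; C(t) = C_ss + (C₀ − C_ss) e^(−a t).
C(7.86) = 0.71048 + (-0.71048)·e^(−0.22327·7.86) = 0.71048 + (-0.71048)·0.17292 = 0.58762 mol/L.

0.588 mol/L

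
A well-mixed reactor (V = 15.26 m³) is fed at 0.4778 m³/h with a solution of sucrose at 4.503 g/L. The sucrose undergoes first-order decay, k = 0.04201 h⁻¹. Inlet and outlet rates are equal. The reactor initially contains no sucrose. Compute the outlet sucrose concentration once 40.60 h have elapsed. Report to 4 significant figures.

Accumulation = in − out − consumed: V dC/dt = Q C_in − Q C − k V C.
dC/dt = (Q/V) C_in − (Q/V + k) C; effective rate a = Q/V + k = 0.0313106 + 0.04201 = 0.0733206 h⁻¹.
C_ss = Q C_in/(Q + kV) = 1.92295 g/L; C(t) = C_ss + (C₀ − C_ss) e^(−a t).
C(40.60) = 1.92295 + (-1.92295)·e^(−0.0733206·40.60) = 1.92295 + (-1.92295)·0.0509548 = 1.82496 g/L.

1.825 g/L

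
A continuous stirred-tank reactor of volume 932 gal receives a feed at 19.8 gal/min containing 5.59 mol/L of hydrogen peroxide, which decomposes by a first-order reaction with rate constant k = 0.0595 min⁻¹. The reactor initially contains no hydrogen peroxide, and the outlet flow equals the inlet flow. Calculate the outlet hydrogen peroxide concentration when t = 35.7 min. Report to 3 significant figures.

Species balance: V dC/dt = Q C_in − Q C − k V C.
dC/dt = (Q/V) C_in − (Q/V + k) C; effective rate a = Q/V + k = 0.021245 + 0.0595 = 0.080745 min⁻¹.
C_ss = Q C_in/(Q + kV) = 1.4708 mol/L; C(t) = C_ss + (C₀ − C_ss) e^(−a t).
C(35.7) = 1.4708 + (-1.4708)·e^(−0.080745·35.7) = 1.4708 + (-1.4708)·0.055990 = 1.3884 mol/L.

1.39 mol/L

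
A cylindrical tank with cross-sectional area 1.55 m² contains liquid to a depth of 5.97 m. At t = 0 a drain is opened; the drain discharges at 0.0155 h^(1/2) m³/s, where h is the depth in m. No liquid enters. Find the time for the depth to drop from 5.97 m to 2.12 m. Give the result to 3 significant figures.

Mass balance (ρ constant): A dh/dt = −0.0155 √h.
Separate and integrate: 2(√h − √h₀) = −(0.0155/A) t.
t = 2A(√h₀ − √h)/0.0155 = 2·1.55·(√5.97 − √2.12)/0.0155
  = 3.1000 × (2.4434 − 1.4560) / 0.0155 = 197.47 s.

197 s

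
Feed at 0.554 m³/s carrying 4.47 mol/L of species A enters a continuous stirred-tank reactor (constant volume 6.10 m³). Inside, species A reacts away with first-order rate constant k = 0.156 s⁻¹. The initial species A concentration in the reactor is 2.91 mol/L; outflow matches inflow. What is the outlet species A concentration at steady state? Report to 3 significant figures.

1.64 mol/L

Species balance: V dC/dt = Q C_in − Q C − k V C.
At steady state: 0 = Q C_in − (Q + kV) C_ss, so C_ss = Q C_in/(Q + kV).
C_ss = 0.554·4.47/(0.554 + 0.156·6.10) = 2.4764/1.5056 = 1.6448 mol/L.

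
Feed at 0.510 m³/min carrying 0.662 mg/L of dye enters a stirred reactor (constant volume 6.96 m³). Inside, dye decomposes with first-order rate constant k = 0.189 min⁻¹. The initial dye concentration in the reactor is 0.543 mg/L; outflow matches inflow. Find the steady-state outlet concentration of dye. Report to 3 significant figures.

Accumulation = in − out − consumed: V dC/dt = Q C_in − Q C − k V C.
At steady state: 0 = Q C_in − (Q + kV) C_ss, so C_ss = Q C_in/(Q + kV).
C_ss = 0.510·0.662/(0.510 + 0.189·6.96) = 0.33762/1.8254 = 0.18495 mg/L.

0.185 mg/L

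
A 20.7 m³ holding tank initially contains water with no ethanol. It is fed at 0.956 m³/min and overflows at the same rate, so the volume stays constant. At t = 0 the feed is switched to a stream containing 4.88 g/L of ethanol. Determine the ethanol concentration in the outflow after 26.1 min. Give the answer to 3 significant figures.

Species balance on the tank: V dC/dt = Q(C_in − C).
Time constant τ = V/Q = 20.7/0.956 = 21.653 min.
This is linear first-order; C(t) = C_in + (C₀ − C_in) e^(−t/τ).
C(26.1) = 4.88 + (0 − 4.88)·e^(−26.1/21.653) = 4.88 + (-4.8800)·0.29957 = 3.4181 g/L.

3.42 g/L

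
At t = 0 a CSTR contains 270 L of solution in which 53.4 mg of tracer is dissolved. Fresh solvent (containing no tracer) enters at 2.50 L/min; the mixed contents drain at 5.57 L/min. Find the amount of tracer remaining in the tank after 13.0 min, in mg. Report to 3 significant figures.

39.9 mg

Let m(t) be the amount of tracer. Volume: V(t) = V₀ + (Q_in − Q_out) t = 270 − 3.0700 t; V(13.0) = 230.09 L.
No tracer enters, so dm/dt = −Q_out · (m/V).
Separate: dm/m = −Q_out dt/V(t) ⇒ ln(m/m₀) = −(Q_out/(Q_in−Q_out)) ln(V/V₀).
m = m₀ (V₀/V)^(Q_out/(Q_in−Q_out)) = 53.4 × (270/230.09)^(-1.8143) = 39.949 mg.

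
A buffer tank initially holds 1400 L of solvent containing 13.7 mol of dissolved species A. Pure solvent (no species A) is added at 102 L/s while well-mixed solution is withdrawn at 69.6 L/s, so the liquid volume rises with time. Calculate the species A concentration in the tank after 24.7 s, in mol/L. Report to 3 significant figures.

Let m(t) be the amount of species A. Volume: V(t) = V₀ + (Q_in − Q_out) t = 1400 + 32.400 t; V(24.7) = 2200.3 L.
No species A enters, so dm/dt = −Q_out · (m/V).
Separate: dm/m = −Q_out dt/V(t) ⇒ ln(m/m₀) = −(Q_out/(Q_in−Q_out)) ln(V/V₀).
m = m₀ (V₀/V)^(Q_out/(Q_in−Q_out)) = 13.7 × (1400/2200.3)^(2.1481) = 5.1872 mol.
C = m/V = 5.1872/2200.3 = 0.0023575 mol/L.

0.00236 mol/L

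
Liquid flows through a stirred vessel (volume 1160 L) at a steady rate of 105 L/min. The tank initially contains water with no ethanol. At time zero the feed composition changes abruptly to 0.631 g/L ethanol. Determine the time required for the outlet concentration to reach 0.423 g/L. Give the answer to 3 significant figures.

Species balance: V dC/dt = Q(C_in − C) ⇒ τ = V/Q = 11.048 min.
C(t) = C_in + (C₀ − C_in) e^(−t/τ). Set C = 0.423 and solve for t:
e^(−t/τ) = (C − C_in)/(C₀ − C_in) = (0.423 − 0.631)/(0 − 0.631) = 0.32964
t = −τ ln(…) = 11.048 × 1.1098 = 12.260 min.

12.3 min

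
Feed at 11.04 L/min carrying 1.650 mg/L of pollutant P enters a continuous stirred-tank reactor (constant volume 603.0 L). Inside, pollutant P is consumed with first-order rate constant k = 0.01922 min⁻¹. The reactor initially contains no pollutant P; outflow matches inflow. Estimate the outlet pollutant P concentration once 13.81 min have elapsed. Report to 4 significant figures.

Accumulation = in − out − consumed: V dC/dt = Q C_in − Q C − k V C.
dC/dt = (Q/V) C_in − (Q/V + k) C; effective rate a = Q/V + k = 0.0183085 + 0.01922 = 0.0375285 min⁻¹.
C_ss = Q C_in/(Q + kV) = 0.804961 mg/L; C(t) = C_ss + (C₀ − C_ss) e^(−a t).
C(13.81) = 0.804961 + (-0.804961)·e^(−0.0375285·13.81) = 0.804961 + (-0.804961)·0.595551 = 0.325566 mg/L.

0.3256 mg/L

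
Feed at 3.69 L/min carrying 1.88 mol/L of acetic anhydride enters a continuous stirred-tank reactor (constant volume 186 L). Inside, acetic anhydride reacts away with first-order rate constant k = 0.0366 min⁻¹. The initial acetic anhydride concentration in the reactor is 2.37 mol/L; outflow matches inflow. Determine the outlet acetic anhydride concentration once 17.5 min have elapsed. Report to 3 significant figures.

1.30 mol/L

Species balance: V dC/dt = Q C_in − Q C − k V C.
This is linear with rate a = Q/V + k = 0.056439 min⁻¹.
C_ss = Q C_in/(Q + kV) = 0.66084 mol/L; C(t) = C_ss + (C₀ − C_ss) e^(−a t).
C(17.5) = 0.66084 + (1.7092)·e^(−0.056439·17.5) = 0.66084 + (1.7092)·0.37244 = 1.2974 mol/L.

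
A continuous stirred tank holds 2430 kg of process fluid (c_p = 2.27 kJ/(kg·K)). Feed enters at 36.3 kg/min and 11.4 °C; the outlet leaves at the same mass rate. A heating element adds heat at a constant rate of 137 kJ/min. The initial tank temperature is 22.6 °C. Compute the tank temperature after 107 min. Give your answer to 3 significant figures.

15.0 °C

M c_p dT/dt = ṁ c_p (T_in − T) + Q̇.
τ = M/ṁ = 66.942 min; T_ss = T_in + Q̇/(ṁ c_p) = 11.4 + 137/(36.3·2.27) = 13.063 °C.
Integrating: T(t) = T_ss + (T₀ − T_ss) e^(−t/τ).
T(107) = 13.063 + (9.5374)·e^(−107/66.942) = 13.063 + (9.5374)·0.20222 = 14.991 °C.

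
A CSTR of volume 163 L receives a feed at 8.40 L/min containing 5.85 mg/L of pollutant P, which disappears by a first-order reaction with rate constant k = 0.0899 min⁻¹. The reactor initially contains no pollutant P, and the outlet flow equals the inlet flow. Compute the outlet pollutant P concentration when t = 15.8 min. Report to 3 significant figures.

1.90 mg/L

V dC/dt = Q(C_in − C) − k V C.
dC/dt = (Q/V) C_in − (Q/V + k) C; effective rate a = Q/V + k = 0.051534 + 0.0899 = 0.14143 min⁻¹.
C_ss = Q C_in/(Q + kV) = 2.1315 mg/L; C(t) = C_ss + (C₀ − C_ss) e^(−a t).
C(15.8) = 2.1315 + (-2.1315)·e^(−0.14143·15.8) = 2.1315 + (-2.1315)·0.10703 = 1.9034 mg/L.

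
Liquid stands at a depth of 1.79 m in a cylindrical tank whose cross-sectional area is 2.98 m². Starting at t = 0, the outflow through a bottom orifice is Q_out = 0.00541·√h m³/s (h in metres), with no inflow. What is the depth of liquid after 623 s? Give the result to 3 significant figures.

With no inflow, A dh/dt = −0.00541 √h.
This is separable: 2 d(√h)/dt = −0.00541/A, so √h = √h₀ − (0.00541/(2A)) t.
√h = √1.79 − 0.00541·623/(2·2.98) = 1.3379 − 0.56551 = 0.77240.
h = 0.77240² = 0.59660 m.

0.597 m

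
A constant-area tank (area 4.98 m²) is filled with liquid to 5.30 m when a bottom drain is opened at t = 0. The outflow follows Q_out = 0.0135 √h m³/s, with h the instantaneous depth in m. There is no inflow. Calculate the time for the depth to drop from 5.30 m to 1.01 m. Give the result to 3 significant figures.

957 s

Mass balance (ρ constant): A dh/dt = −0.0135 √h.
This is separable: 2 d(√h)/dt = −0.0135/A, so √h = √h₀ − (0.0135/(2A)) t.
t = 2A(√h₀ − √h)/0.0135 = 2·4.98·(√5.30 − √1.01)/0.0135
  = 9.9600 × (2.3022 − 1.0050) / 0.0135 = 957.03 s.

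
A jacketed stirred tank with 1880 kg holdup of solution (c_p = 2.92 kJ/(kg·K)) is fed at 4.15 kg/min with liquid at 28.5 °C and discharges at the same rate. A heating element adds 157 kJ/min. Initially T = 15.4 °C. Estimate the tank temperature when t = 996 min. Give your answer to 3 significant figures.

M c_p dT/dt = ṁ c_p (T_in − T) + Q̇.
τ = M/ṁ = 453.01 min; T_ss = T_in + Q̇/(ṁ c_p) = 28.5 + 157/(4.15·2.92) = 41.456 °C.
Solution: T(t) = T_ss + (T₀ − T_ss) e^(−t/τ).
T(996) = 41.456 + (-26.056)·e^(−996/453.01) = 41.456 + (-26.056)·0.11096 = 38.565 °C.

38.6 °C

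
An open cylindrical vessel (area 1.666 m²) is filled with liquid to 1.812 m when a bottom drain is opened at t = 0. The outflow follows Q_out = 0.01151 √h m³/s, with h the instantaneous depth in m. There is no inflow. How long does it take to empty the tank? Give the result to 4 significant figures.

389.7 s

A dh/dt = −Q_out = −0.01151 √h.
This is separable: 2 d(√h)/dt = −0.01151/A, so √h = √h₀ − (0.01151/(2A)) t.
Tank is empty when √h = 0: t_empty = 2A√h₀/0.01151.
t_empty = 2·1.666·√1.812/0.01151 = 3.33200·1.34611/0.01151 = 389.681 s.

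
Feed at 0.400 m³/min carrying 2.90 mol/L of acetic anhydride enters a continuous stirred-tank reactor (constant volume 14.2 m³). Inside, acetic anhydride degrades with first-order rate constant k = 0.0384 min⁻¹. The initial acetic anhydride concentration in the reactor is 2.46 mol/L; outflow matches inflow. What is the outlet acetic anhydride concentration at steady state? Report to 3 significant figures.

V dC/dt = Q(C_in − C) − k V C.
At steady state: 0 = Q C_in − (Q + kV) C_ss, so C_ss = Q C_in/(Q + kV).
C_ss = 0.400·2.90/(0.400 + 0.0384·14.2) = 1.1600/0.94528 = 1.2271 mol/L.

1.23 mol/L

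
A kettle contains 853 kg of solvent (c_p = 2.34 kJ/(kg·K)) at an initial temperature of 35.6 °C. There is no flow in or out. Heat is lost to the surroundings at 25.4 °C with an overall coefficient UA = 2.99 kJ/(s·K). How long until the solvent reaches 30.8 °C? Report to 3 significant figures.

425 s

M c_p dT/dt = −UA(T − T_amb).
τ = M c_p/UA = 667.57 s; T_ss = T_amb = 25.400 °C.
T(t) = T_ss + (T₀ − T_ss)e^(−t/τ); set T = 30.8:
t = −τ ln[(T − T_ss)/(T₀ − T_ss)] = −667.57 · ln(0.52941) = 424.56 s.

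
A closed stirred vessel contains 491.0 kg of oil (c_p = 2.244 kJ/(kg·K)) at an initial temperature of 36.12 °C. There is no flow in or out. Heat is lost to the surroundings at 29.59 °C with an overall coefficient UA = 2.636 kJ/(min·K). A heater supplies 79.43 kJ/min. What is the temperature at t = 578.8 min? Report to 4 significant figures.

53.81 °C

Lumped-capacitance energy balance: M c_p dT/dt = UA(T_amb − T) + Q̇.
dT/dt = (T_ss − T)/τ with T_ss = T_amb + Q̇/UA = 29.59 + 79.43/2.636 = 59.7228 °C, τ = M c_p/UA = 491.0·2.244/2.636 = 417.983 min.
Integrating: T(t) = T_ss + (T₀ − T_ss) e^(−t/τ).
T(578.8) = 59.7228 + (-23.6028)·0.250388 = 53.8129 °C.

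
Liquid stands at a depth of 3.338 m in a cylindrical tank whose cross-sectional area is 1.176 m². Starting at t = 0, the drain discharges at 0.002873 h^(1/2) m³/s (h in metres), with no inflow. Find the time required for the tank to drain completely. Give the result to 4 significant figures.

1496 s

A dh/dt = −Q_out = −0.002873 √h.
∫ h^(−1/2) dh = −(0.002873/A) ∫ dt, giving 2√h = 2√h₀ − (0.002873/A) t.
Set h = 0: 2√h₀ = (0.002873/A) t_empty ⇒ t_empty = 2A√h₀/0.002873.
t_empty = 2·1.176·√3.338/0.002873 = 2.35200·1.82702/0.002873 = 1495.70 s.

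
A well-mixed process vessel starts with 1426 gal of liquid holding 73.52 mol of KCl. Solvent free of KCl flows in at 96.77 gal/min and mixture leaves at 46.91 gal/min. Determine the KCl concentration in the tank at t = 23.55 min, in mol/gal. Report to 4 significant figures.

0.01607 mol/gal

Let m(t) be the amount of KCl. Volume: V(t) = V₀ + (Q_in − Q_out) t = 1426 + 49.8600 t; V(23.55) = 2600.20 gal.
Solute balance: dm/dt = 0 − Q_out C = −Q_out m/V(t).
Separate: dm/m = −Q_out dt/V(t) ⇒ ln(m/m₀) = −(Q_out/(Q_in−Q_out)) ln(V/V₀).
m = m₀ (V₀/V)^(Q_out/(Q_in−Q_out)) = 73.52 × (1426/2600.20)^(0.940834) = 41.7786 mol.
C = m/V = 41.7786/2600.20 = 0.0160674 mol/gal.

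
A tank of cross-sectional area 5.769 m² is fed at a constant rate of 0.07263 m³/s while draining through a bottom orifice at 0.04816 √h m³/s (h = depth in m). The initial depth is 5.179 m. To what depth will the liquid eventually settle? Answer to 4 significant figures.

Accumulation of liquid (constant cross-section A): A dh/dt = Q_in − 0.04816 √h. At steady state dh/dt = 0:
Q_in = 0.04816 √h_ss ⇒ √h_ss = 0.07263/0.04816 = 1.50810.
h_ss = 1.50810² = 2.27436 m. (Since h₀ = 5.179 m > h_ss, the level will fall toward this value.)

2.274 m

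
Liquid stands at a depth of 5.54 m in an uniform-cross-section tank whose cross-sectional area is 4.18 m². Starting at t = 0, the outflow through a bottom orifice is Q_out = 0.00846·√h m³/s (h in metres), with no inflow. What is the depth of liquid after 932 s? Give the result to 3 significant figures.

1.99 m

A dh/dt = −Q_out = −0.00846 √h.
This is separable: 2 d(√h)/dt = −0.00846/A, so √h = √h₀ − (0.00846/(2A)) t.
√h = √5.54 − 0.00846·932/(2·4.18) = 2.3537 − 0.94315 = 1.4106.
h = 1.4106² = 1.9897 m.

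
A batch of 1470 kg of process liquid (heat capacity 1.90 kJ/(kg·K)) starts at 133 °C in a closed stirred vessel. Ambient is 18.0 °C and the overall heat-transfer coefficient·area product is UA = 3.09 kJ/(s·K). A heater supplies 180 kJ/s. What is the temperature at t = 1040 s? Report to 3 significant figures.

Energy balance: M c_p dT/dt = −UA(T − T_amb) + Q̇.
dT/dt = (T_ss − T)/τ with T_ss = T_amb + Q̇/UA = 18.0 + 180/3.09 = 76.252 °C, τ = M c_p/UA = 1470·1.90/3.09 = 903.88 s.
Solution: T(t) = T_ss + (T₀ − T_ss) e^(−t/τ).
T(1040) = 76.252 + (56.748)·0.31645 = 94.210 °C.

94.2 °C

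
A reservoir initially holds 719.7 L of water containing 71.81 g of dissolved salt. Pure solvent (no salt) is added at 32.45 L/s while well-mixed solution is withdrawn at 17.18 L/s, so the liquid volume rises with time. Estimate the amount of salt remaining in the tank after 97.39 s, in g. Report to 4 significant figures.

Total volume: dV/dt = Q_in − Q_out = 15.2700 L/s, so V(t) = 719.7 + 15.2700 t and V(97.39) = 2206.85 L.
Species balance (pure solvent in): dm/dt = −Q_out · m/V(t).
Separate: dm/m = −Q_out dt/V(t) ⇒ ln(m/m₀) = −(Q_out/(Q_in−Q_out)) ln(V/V₀).
m = m₀ (V₀/V)^(Q_out/(Q_in−Q_out)) = 71.81 × (719.7/2206.85)^(1.12508) = 20.3562 g.

20.36 g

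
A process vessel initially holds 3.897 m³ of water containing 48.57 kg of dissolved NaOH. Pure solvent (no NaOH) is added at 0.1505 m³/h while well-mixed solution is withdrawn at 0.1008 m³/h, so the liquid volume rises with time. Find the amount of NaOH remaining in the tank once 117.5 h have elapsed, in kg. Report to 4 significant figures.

Let m(t) be the amount of NaOH. Volume: V(t) = V₀ + (Q_in − Q_out) t = 3.897 + 0.0497000 t; V(117.5) = 9.73675 m³.
Solute balance: dm/dt = 0 − Q_out C = −Q_out m/V(t).
Separate: dm/m = −Q_out dt/V(t) ⇒ ln(m/m₀) = −(Q_out/(Q_in−Q_out)) ln(V/V₀).
m = m₀ (V₀/V)^(Q_out/(Q_in−Q_out)) = 48.57 × (3.897/9.73675)^(2.02817) = 7.58226 kg.

7.582 kg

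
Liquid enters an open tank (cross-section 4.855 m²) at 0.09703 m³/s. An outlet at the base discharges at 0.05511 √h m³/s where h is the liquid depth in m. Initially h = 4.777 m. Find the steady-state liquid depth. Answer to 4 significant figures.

3.100 m

Accumulation of liquid (constant cross-section A): A dh/dt = Q_in − 0.05511 √h. At steady state dh/dt = 0:
Q_in = 0.05511 √h_ss ⇒ √h_ss = 0.09703/0.05511 = 1.76066.
h_ss = 1.76066² = 3.09993 m. (Since h₀ = 4.777 m > h_ss, the level will fall toward this value.)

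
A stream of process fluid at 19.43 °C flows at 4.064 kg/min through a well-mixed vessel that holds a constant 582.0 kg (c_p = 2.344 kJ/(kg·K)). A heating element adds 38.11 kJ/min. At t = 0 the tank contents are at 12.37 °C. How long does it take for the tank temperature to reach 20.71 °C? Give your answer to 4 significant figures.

M c_p dT/dt = ṁ c_p (T_in − T) + Q̇.
τ = M/ṁ = 143.209 min; T_ss = T_in + Q̇/(ṁ c_p) = 23.4306 °C.
T(t) = T_ss + (T₀ − T_ss) e^(−t/τ). Set T = 20.71:
e^(−t/τ) = (20.71 − 23.4306)/(12.37 − 23.4306) = 0.245974
t = −143.209 · ln(0.245974) = 200.854 min.

200.9 min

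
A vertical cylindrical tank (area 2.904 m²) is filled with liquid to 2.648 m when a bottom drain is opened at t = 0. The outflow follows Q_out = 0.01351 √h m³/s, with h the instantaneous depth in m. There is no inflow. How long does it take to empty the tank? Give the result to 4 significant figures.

With no inflow, A dh/dt = −0.01351 √h.
∫ h^(−1/2) dh = −(0.01351/A) ∫ dt, giving 2√h = 2√h₀ − (0.01351/A) t.
Set h = 0: 2√h₀ = (0.01351/A) t_empty ⇒ t_empty = 2A√h₀/0.01351.
t_empty = 2·2.904·√2.648/0.01351 = 5.80800·1.62727/0.01351 = 699.569 s.

699.6 s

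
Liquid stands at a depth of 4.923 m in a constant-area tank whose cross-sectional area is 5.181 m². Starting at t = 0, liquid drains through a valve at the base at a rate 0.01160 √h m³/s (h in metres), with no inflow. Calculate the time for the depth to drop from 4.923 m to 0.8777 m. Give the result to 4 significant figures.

With no inflow, A dh/dt = −0.01160 √h.
∫ h^(−1/2) dh = −(0.01160/A) ∫ dt, giving 2√h = 2√h₀ − (0.01160/A) t.
t = 2A(√h₀ − √h)/0.01160 = 2·5.181·(√4.923 − √0.8777)/0.01160
  = 10.3620 × (2.21878 − 0.936856) / 0.01160 = 1145.11 s.

1145 s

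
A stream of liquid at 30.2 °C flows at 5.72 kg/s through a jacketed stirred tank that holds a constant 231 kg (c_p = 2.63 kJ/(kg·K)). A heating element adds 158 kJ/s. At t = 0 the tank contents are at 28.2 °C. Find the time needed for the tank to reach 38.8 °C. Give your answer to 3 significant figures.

M c_p dT/dt = ṁ c_p (T_in − T) + Q̇.
τ = M/ṁ = 40.385 s; T_ss = T_in + Q̇/(ṁ c_p) = 40.703 °C.
T(t) = T_ss + (T₀ − T_ss) e^(−t/τ). Set T = 38.8:
e^(−t/τ) = (38.8 − 40.703)/(28.2 − 40.703) = 0.15219
t = −40.385 · ln(0.15219) = 76.029 s.

76.0 s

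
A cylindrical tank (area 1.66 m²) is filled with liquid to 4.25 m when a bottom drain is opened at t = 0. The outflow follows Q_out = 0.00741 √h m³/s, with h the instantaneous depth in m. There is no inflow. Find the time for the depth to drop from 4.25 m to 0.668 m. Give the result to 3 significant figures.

With no inflow, A dh/dt = −0.00741 √h.
∫ h^(−1/2) dh = −(0.00741/A) ∫ dt, giving 2√h = 2√h₀ − (0.00741/A) t.
t = 2A(√h₀ − √h)/0.00741 = 2·1.66·(√4.25 − √0.668)/0.00741
  = 3.3200 × (2.0616 − 0.81731) / 0.00741 = 557.47 s.

557 s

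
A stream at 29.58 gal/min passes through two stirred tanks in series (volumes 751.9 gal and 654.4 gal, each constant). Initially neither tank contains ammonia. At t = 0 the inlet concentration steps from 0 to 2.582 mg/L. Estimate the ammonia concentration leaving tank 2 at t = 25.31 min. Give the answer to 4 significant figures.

0.7453 mg/L

Species balance on tank i: dCᵢ/dt = (Cᵢ₋₁ − Cᵢ)/τᵢ with τᵢ = Vᵢ/Q.
τ₁ = 751.9/29.58 = 25.4192 min; τ₂ = 654.4/29.58 = 22.1231 min.
Tank 1: C₁ = C_in(1 − e^(−t/τ₁)). Tank 2 (τ₁ ≠ τ₂): C₂ = C_in[1 − (τ₁ e^(−t/τ₁) − τ₂ e^(−t/τ₂))/(τ₁ − τ₂)].
At t = 25.31: e^(−t/τ₁) = 0.369463, e^(−t/τ₂) = 0.318525.
C₂ = 2.582·[1 − (25.4192·0.369463 − 22.1231·0.318525)/(3.29615)] = 2.582·0.288647 = 0.745288 mg/L.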